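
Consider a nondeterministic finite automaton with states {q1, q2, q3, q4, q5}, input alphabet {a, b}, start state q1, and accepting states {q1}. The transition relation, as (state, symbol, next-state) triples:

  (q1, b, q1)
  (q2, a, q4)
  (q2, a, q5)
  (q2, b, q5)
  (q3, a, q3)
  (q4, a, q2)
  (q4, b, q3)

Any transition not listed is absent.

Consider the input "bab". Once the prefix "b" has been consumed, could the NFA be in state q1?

Yes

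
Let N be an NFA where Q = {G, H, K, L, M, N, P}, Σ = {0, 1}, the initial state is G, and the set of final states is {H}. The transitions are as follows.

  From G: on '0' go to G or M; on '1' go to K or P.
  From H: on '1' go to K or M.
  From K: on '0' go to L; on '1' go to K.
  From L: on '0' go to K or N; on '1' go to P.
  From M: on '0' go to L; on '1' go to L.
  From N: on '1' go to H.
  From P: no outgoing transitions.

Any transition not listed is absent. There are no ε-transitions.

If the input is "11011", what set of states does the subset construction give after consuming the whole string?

Start in {G}.
Read '1': G→{K, P}; now {K, P}.
Read '1': K→{K}, P→∅; now {K}.
Read '0': K→{L}; now {L}.
Read '1': L→{P}; now {P}.
Read '1': P→∅; now ∅.

∅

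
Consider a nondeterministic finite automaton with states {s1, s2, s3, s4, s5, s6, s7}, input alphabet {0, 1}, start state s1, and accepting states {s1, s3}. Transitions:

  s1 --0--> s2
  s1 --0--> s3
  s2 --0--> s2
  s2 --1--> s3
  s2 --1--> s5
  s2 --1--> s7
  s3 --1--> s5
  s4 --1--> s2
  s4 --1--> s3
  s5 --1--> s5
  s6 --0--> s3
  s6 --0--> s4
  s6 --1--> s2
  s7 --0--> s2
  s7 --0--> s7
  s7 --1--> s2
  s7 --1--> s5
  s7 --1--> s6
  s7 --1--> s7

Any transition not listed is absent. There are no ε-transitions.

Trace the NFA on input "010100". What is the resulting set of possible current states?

{s2, s7}

Start in {s1}.
Read '0': s1→{s2, s3}; now {s2, s3}.
Read '1': s2→{s3, s5, s7}, s3→{s5}; now {s3, s5, s7}.
Read '0': s3→∅, s5→∅, s7→{s2, s7}; now {s2, s7}.
Read '1': s2→{s3, s5, s7}, s7→{s2, s5, s6, s7}; now {s2, s3, s5, s6, s7}.
Read '0': s2→{s2}, s3→∅, s5→∅, s6→{s3, s4}, s7→{s2, s7}; now {s2, s3, s4, s7}.
Read '0': s2→{s2}, s3→∅, s4→∅, s7→{s2, s7}; now {s2, s7}.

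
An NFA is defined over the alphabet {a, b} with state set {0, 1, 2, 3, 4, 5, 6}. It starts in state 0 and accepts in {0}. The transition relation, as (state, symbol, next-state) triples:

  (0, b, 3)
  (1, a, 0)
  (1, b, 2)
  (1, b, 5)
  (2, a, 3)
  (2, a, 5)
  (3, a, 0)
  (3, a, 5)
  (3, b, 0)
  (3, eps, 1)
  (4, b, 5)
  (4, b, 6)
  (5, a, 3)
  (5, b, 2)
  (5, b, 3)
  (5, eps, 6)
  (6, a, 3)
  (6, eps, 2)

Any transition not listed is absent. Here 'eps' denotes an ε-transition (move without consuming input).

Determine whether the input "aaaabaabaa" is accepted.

Start in {0}.
Read 'a': 0→∅; now ∅.
The set is empty and remains empty for the remaining 9 symbols.
The final set ∅ contains no accepting state.

No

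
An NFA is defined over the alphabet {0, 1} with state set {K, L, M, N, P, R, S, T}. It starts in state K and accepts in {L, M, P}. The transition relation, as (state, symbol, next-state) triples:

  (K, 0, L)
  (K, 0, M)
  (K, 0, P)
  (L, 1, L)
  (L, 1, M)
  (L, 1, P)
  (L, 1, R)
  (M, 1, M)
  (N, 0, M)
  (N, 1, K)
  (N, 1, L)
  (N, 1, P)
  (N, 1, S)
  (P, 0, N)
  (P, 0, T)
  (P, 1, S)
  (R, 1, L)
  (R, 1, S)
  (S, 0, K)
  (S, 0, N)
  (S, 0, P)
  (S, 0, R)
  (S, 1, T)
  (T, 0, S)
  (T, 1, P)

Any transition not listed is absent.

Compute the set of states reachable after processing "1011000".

∅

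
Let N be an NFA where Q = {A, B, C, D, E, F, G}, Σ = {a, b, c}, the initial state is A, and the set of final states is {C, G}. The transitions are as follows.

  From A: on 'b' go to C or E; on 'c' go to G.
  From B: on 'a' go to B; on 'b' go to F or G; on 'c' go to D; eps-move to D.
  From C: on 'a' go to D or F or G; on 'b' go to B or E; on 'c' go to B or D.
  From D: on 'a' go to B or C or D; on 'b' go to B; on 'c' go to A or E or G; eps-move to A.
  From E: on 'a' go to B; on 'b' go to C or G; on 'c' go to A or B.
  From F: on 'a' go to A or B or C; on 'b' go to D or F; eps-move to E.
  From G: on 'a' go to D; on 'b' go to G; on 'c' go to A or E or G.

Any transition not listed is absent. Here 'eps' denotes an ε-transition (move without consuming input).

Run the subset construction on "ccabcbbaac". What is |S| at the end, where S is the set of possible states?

Start in {A}.
Read 'c': {A} → {G}.
Read 'c': {G} → {A, E, G}.
Read 'a': {A, E, G} → {A, B, D}.
Read 'b': {A, B, D} → {A, B, C, D, E, F, G}.
Read 'c': {A, B, C, D, E, F, G} → {A, B, D, E, G}.
Read 'b': {A, B, D, E, G} → {A, B, C, D, E, F, G}.
Read 'b': {A, B, C, D, E, F, G} → {A, B, C, D, E, F, G}.
Read 'a': {A, B, C, D, E, F, G} → {A, B, C, D, E, F, G}.
Read 'a': {A, B, C, D, E, F, G} → {A, B, C, D, E, F, G}.
Read 'c': {A, B, C, D, E, F, G} → {A, B, D, E, G}.
That set has 5 states.

5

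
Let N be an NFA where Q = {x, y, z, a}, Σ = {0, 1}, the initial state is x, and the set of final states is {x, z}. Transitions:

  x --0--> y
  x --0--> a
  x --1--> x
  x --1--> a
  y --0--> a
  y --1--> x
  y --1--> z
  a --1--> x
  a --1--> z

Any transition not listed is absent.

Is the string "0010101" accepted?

Yes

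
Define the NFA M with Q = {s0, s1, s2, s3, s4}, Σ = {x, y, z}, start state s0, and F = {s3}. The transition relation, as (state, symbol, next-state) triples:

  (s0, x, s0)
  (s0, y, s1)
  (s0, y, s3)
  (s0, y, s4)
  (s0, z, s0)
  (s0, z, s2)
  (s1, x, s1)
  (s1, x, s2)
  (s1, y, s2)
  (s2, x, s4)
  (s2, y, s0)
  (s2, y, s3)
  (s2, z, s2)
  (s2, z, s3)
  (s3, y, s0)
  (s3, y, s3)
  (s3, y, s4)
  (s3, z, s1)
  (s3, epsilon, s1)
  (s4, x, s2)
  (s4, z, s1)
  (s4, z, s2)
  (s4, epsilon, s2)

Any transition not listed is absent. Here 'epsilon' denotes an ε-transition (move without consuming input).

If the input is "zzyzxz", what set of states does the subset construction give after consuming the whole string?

{s0, s1, s2, s3}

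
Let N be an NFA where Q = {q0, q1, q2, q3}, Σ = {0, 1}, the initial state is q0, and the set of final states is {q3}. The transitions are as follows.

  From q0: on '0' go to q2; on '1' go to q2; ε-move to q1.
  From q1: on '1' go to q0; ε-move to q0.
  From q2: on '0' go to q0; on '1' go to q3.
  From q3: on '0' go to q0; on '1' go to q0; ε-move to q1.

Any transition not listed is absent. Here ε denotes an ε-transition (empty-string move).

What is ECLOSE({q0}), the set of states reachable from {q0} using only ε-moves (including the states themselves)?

Begin with {q0}.
ε-move q0 → q1; add q1.

{q0, q1}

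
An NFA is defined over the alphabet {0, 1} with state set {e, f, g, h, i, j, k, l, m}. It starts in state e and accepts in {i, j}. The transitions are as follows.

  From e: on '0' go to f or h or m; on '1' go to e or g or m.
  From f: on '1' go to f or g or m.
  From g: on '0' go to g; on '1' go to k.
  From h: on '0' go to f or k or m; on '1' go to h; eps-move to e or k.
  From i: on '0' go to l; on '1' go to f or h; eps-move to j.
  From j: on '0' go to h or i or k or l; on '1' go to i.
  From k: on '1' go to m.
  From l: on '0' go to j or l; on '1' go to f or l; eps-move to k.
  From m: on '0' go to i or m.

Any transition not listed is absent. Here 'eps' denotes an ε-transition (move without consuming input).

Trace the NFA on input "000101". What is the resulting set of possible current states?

Start in {e}.
Read '0': {e} → {e, f, h, k, m}.
Read '0': {e, f, h, k, m} → {e, f, h, i, j, k, m}.
Read '0': {e, f, h, i, j, k, m} → {e, f, h, i, j, k, l, m}.
Read '1': {e, f, h, i, j, k, l, m} → {e, f, g, h, i, j, k, l, m}.
Read '0': {e, f, g, h, i, j, k, l, m} → {e, f, g, h, i, j, k, l, m}.
Read '1': {e, f, g, h, i, j, k, l, m} → {e, f, g, h, i, j, k, l, m}.

{e, f, g, h, i, j, k, l, m}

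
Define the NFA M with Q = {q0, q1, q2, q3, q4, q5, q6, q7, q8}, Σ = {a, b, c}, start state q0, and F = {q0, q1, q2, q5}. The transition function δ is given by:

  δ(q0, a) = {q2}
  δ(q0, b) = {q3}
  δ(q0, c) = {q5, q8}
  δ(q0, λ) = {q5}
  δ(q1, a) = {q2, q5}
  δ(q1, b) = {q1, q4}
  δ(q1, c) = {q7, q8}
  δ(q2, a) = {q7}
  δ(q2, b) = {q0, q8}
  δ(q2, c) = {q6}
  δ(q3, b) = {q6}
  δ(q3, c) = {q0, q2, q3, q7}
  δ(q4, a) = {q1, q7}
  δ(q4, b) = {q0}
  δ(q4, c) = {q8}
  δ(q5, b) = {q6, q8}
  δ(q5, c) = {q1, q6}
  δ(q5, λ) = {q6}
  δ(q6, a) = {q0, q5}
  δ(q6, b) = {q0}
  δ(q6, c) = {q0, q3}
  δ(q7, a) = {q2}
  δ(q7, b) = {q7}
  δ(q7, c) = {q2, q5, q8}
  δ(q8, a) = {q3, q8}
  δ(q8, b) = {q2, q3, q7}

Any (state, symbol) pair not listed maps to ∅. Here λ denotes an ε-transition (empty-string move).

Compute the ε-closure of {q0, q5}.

{q0, q5, q6}

Begin with {q0, q5}.
ε-move q5 → q6; add q6.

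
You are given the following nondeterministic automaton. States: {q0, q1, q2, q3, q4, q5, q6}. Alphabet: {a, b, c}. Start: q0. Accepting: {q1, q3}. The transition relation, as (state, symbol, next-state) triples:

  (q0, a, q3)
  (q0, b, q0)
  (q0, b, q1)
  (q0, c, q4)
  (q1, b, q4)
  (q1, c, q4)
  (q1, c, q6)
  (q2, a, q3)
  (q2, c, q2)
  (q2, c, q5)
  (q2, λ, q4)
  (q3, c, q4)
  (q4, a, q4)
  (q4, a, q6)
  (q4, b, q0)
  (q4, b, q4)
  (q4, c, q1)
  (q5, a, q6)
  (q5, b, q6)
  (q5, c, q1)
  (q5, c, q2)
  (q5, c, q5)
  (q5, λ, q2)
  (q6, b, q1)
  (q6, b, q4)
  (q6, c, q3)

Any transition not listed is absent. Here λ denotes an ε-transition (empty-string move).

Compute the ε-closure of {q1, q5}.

Begin with {q1, q5}.
ε-move q5 → q2; add q2.
ε-move q2 → q4; add q4.

{q1, q2, q4, q5}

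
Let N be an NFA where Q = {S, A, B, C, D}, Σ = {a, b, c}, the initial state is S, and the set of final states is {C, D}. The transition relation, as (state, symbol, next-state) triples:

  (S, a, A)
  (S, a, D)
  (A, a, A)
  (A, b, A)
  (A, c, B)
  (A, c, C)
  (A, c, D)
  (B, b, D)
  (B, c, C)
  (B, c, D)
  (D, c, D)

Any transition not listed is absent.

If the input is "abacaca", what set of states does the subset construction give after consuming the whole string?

∅

Start in {S}.
Read 'a': {S} → {A, D}.
Read 'b': {A, D} → {A}.
Read 'a': {A} → {A}.
Read 'c': {A} → {B, C, D}.
Read 'a': {B, C, D} → ∅.
The set is empty and remains empty for the remaining 2 symbols.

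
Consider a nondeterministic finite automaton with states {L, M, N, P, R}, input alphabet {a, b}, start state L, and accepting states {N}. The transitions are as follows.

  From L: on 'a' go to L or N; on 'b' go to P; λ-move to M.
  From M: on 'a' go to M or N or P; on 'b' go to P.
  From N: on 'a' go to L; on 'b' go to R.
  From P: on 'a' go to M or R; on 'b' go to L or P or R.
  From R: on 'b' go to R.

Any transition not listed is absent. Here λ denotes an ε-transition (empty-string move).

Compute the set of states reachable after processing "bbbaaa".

Start: ε-closure({L}) = {L, M}.
Read 'b': L→{P}, M→{P}; now {P}.
Read 'b': P→{L, P, R}; union {L, P, R}; ε-closure = {L, M, P, R}.
Read 'b': L→{P}, M→{P}, P→{L, P, R}, R→{R}; union {L, P, R}; ε-closure = {L, M, P, R}.
Read 'a': L→{L, N}, M→{M, N, P}, P→{M, R}, R→∅; now {L, M, N, P, R}.
Read 'a': L→{L, N}, M→{M, N, P}, N→{L}, P→{M, R}, R→∅; now {L, M, N, P, R}.
Read 'a': L→{L, N}, M→{M, N, P}, N→{L}, P→{M, R}, R→∅; now {L, M, N, P, R}.

{L, M, N, P, R}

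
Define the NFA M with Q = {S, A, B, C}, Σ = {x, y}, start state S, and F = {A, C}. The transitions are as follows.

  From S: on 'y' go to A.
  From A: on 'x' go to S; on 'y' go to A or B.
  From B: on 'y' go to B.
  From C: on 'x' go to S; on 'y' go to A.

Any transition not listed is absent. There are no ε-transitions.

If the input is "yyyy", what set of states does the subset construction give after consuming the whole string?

{A, B}

Start in {S}.
Read 'y': {S} → {A}.
Read 'y': {A} → {A, B}.
Read 'y': {A, B} → {A, B}.
Read 'y': {A, B} → {A, B}.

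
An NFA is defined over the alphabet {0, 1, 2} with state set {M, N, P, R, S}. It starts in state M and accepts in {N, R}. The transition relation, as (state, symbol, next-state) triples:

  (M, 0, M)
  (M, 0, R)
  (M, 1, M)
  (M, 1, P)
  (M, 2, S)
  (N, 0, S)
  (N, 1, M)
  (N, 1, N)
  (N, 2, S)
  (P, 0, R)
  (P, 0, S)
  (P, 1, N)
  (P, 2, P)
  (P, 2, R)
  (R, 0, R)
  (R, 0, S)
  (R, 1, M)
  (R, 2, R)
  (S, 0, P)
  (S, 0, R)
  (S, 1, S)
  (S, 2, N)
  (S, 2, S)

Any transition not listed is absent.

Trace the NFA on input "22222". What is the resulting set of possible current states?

{N, S}

Start in {M}.
Read '2': {M} → {S}.
Read '2': {S} → {N, S}.
Read '2': {N, S} → {N, S}.
Read '2': {N, S} → {N, S}.
Read '2': {N, S} → {N, S}.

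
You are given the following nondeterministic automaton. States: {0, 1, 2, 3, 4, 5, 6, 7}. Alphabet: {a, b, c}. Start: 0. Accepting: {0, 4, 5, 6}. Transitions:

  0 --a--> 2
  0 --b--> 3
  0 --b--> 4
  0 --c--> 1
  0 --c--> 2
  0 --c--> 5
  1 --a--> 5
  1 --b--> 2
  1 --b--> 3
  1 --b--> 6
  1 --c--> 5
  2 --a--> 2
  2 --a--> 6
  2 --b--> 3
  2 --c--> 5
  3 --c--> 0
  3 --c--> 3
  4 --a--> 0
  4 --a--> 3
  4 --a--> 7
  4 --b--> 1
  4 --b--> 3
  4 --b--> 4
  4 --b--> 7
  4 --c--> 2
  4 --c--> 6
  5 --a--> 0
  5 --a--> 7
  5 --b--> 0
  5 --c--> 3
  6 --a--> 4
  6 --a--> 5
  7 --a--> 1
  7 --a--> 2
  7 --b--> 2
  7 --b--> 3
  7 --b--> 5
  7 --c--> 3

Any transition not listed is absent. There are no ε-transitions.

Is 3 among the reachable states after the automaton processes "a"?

No

Start in {0}.
Read 'a': {0} → {2}.
State 3 is not in {2}.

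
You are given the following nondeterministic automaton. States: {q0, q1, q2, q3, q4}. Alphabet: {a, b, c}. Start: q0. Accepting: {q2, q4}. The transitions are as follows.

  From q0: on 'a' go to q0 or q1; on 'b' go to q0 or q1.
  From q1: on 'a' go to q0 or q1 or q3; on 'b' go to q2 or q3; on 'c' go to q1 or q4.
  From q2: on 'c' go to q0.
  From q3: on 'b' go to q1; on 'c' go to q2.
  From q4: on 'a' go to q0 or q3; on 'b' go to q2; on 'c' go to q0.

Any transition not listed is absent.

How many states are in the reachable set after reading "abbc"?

4

Start in {q0}.
Read 'a': {q0} → {q0, q1}.
Read 'b': {q0, q1} → {q0, q1, q2, q3}.
Read 'b': {q0, q1, q2, q3} → {q0, q1, q2, q3}.
Read 'c': {q0, q1, q2, q3} → {q0, q1, q2, q4}.
That set has 4 states.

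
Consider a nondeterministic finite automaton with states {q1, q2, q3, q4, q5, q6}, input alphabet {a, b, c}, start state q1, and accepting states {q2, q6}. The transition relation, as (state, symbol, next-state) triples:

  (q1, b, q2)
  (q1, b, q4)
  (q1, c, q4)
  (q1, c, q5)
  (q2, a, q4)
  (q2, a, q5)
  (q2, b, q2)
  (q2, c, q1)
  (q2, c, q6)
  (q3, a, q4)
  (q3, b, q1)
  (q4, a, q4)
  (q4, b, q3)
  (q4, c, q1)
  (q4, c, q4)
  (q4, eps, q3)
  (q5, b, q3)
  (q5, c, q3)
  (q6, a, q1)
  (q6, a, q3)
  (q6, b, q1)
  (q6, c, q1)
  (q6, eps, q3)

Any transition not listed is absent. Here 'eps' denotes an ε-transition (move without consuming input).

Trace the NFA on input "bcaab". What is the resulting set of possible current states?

Start in {q1}.
Read 'b': {q1} → {q2, q3, q4}.
Read 'c': {q2, q3, q4} → {q1, q3, q4, q6}.
Read 'a': {q1, q3, q4, q6} → {q1, q3, q4}.
Read 'a': {q1, q3, q4} → {q3, q4}.
Read 'b': {q3, q4} → {q1, q3}.

{q1, q3}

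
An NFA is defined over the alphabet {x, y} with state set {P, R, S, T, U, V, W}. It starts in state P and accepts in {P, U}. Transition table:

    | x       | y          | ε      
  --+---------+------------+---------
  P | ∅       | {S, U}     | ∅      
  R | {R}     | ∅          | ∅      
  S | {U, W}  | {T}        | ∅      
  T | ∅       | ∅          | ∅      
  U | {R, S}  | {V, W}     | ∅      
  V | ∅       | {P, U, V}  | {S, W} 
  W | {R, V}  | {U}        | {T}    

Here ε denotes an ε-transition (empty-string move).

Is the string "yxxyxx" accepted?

Yes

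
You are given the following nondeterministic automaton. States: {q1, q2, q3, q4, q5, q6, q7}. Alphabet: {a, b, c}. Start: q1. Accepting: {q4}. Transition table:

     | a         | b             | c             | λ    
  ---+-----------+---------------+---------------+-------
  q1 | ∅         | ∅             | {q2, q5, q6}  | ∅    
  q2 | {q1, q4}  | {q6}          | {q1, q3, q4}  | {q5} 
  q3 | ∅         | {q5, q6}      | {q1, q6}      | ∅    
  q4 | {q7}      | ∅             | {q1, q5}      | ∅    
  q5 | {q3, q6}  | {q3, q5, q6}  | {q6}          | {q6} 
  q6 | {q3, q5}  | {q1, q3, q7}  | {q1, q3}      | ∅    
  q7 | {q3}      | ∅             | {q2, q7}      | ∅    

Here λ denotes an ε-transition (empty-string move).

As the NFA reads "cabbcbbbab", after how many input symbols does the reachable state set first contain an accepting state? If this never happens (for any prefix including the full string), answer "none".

Start in {q1}.
Read 'c': {q1} → {q2, q5, q6}.
Read 'a': {q2, q5, q6} → {q1, q3, q4, q5, q6}.
None of the earlier sets intersect F, but {q1, q3, q4, q5, q6} does.

2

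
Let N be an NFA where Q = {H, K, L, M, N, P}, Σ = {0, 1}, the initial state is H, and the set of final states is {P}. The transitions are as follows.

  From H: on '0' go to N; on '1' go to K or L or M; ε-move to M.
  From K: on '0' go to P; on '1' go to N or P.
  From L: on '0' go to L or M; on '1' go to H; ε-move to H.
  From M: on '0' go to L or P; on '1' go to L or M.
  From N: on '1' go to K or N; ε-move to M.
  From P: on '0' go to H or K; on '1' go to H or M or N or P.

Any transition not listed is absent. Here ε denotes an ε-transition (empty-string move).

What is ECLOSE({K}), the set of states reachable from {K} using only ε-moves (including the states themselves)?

{K}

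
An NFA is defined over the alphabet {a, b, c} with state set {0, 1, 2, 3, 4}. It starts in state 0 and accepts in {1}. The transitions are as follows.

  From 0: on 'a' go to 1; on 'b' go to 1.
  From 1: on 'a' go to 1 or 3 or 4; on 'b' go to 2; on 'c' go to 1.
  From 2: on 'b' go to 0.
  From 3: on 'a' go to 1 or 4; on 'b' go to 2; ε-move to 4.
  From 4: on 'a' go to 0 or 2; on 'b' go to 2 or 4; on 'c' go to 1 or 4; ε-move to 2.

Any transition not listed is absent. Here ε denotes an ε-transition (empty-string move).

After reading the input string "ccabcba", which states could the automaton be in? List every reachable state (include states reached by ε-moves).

Start in {0}.
Read 'c': {0} → ∅.
The set is empty and remains empty for the remaining 6 symbols.

∅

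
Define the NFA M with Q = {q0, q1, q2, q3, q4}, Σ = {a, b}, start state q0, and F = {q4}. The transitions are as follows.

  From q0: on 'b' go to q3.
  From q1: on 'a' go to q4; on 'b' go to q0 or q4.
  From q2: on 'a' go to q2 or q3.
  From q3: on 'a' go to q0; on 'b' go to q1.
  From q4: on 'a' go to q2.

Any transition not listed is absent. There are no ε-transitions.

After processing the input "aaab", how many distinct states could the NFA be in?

0

Start in {q0}.
Read 'a': q0→∅; now ∅.
The set is empty and remains empty for the remaining 3 symbols.
That set has 0 states.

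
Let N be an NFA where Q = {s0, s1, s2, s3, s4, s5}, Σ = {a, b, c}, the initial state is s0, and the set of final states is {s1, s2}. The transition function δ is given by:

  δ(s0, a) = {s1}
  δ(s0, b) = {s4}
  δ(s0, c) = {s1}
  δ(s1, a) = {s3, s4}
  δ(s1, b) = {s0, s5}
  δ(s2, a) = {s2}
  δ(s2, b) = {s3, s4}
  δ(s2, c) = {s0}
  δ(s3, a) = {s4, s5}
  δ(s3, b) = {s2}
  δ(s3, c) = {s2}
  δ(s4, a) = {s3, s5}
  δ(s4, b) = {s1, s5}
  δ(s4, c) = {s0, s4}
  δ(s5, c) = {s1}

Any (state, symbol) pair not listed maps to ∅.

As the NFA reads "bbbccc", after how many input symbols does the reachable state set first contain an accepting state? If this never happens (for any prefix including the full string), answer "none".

Start in {s0}.
Read 'b': {s0} → {s4}.
Read 'b': {s4} → {s1, s5}.
None of the earlier sets intersect F, but {s1, s5} does.

2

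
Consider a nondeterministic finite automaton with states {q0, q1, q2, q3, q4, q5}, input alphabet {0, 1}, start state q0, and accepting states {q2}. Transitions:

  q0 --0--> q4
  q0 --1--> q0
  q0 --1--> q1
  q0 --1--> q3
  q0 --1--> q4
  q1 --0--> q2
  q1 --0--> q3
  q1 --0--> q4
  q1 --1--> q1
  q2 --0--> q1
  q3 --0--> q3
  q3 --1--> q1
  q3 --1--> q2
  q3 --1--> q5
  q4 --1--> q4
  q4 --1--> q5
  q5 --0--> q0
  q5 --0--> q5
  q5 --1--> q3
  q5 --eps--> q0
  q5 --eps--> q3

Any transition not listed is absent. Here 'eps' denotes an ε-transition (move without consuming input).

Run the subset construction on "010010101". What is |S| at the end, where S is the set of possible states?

Start in {q0}.
Read '0': {q0} → {q4}.
Read '1': {q4} → {q0, q3, q4, q5}.
Read '0': {q0, q3, q4, q5} → {q0, q3, q4, q5}.
Read '0': {q0, q3, q4, q5} → {q0, q3, q4, q5}.
Read '1': {q0, q3, q4, q5} → {q0, q1, q2, q3, q4, q5}.
Read '0': {q0, q1, q2, q3, q4, q5} → {q0, q1, q2, q3, q4, q5}.
Read '1': {q0, q1, q2, q3, q4, q5} → {q0, q1, q2, q3, q4, q5}.
Read '0': {q0, q1, q2, q3, q4, q5} → {q0, q1, q2, q3, q4, q5}.
Read '1': {q0, q1, q2, q3, q4, q5} → {q0, q1, q2, q3, q4, q5}.
That set has 6 states.

6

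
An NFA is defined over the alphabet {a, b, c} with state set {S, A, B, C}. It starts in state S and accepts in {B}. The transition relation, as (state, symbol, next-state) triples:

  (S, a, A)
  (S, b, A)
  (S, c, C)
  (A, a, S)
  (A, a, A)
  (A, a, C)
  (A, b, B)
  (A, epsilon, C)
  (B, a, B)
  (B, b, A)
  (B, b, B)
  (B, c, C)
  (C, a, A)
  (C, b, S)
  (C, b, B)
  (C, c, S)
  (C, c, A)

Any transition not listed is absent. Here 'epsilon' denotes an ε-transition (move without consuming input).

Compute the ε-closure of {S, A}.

Begin with {S, A}.
ε-move A → C; add C.

{S, A, C}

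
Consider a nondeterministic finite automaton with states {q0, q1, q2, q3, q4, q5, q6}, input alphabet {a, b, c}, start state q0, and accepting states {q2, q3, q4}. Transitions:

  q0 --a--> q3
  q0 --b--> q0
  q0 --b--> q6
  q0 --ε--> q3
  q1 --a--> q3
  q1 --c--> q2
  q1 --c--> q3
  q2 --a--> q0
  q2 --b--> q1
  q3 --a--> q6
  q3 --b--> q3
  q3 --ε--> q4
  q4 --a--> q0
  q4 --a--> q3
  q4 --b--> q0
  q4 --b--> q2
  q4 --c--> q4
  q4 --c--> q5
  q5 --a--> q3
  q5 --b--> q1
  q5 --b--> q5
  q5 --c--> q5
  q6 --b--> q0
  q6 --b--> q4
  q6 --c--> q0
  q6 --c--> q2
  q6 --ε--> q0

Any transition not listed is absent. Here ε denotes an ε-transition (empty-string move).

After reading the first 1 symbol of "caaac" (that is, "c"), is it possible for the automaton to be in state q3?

Start: ε-closure({q0}) = {q0, q3, q4}.
Read 'c': q0→∅, q3→∅, q4→{q4, q5}; now {q4, q5}.
State q3 is not in {q4, q5}.

No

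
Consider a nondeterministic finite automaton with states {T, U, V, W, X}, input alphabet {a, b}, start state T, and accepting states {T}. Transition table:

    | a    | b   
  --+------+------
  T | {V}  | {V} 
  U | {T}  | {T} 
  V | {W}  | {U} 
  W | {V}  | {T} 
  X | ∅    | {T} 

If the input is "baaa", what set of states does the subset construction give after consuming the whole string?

{W}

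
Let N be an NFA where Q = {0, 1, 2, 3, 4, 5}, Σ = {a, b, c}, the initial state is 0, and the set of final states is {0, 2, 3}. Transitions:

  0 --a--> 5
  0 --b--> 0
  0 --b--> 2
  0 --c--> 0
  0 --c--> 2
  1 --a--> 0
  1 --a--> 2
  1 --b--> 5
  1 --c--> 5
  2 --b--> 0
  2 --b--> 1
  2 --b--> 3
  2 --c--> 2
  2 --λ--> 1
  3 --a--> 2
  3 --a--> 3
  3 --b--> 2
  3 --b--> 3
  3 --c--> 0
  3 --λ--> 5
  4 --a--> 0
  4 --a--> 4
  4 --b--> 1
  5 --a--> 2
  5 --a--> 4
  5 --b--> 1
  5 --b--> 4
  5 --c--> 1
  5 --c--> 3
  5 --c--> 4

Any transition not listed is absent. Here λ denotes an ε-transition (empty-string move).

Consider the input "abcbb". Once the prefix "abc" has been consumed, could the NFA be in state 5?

Yes

Start in {0}.
Read 'a': 0→{5}; now {5}.
Read 'b': 5→{1, 4}; now {1, 4}.
Read 'c': 1→{5}, 4→∅; now {5}.
State 5 is in {5}.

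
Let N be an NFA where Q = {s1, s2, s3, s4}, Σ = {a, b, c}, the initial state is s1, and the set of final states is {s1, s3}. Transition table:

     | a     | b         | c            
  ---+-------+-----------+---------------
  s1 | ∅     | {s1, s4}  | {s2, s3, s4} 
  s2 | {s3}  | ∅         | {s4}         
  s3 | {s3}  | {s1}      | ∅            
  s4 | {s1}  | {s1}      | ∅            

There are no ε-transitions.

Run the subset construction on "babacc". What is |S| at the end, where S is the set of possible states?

Start in {s1}.
Read 'b': {s1} → {s1, s4}.
Read 'a': {s1, s4} → {s1}.
Read 'b': {s1} → {s1, s4}.
Read 'a': {s1, s4} → {s1}.
Read 'c': {s1} → {s2, s3, s4}.
Read 'c': {s2, s3, s4} → {s4}.
That set has 1 state.

1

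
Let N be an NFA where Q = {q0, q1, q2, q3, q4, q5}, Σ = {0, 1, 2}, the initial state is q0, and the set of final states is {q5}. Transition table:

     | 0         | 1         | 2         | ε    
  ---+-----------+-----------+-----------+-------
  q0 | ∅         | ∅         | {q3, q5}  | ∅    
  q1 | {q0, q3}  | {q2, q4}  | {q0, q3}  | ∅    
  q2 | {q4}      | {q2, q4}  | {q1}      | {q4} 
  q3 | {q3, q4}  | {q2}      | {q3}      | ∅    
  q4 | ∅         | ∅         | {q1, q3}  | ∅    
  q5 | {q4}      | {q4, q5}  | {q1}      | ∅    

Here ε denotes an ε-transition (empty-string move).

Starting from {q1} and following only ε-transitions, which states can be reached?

Begin with {q1}.
No ε-moves leave this set, so the closure equals the set itself.

{q1}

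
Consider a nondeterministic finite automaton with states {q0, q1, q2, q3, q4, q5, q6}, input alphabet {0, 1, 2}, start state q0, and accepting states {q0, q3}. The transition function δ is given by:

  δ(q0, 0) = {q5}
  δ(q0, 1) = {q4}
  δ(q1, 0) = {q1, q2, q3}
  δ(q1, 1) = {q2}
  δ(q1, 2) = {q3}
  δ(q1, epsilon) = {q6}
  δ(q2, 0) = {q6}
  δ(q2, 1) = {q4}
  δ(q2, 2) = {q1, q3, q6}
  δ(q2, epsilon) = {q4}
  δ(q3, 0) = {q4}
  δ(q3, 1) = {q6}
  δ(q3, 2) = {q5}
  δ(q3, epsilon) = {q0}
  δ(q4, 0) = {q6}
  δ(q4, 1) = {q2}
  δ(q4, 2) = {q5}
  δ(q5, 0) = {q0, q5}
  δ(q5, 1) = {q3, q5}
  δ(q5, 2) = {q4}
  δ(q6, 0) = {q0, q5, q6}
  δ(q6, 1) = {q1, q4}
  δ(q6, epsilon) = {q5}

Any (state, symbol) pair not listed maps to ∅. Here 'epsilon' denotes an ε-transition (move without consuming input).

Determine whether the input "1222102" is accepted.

No

Start in {q0}.
Read '1': {q0} → {q4}.
Read '2': {q4} → {q5}.
Read '2': {q5} → {q4}.
Read '2': {q4} → {q5}.
Read '1': {q5} → {q0, q3, q5}.
Read '0': {q0, q3, q5} → {q0, q4, q5}.
Read '2': {q0, q4, q5} → {q4, q5}.
The final set {q4, q5} contains no accepting state.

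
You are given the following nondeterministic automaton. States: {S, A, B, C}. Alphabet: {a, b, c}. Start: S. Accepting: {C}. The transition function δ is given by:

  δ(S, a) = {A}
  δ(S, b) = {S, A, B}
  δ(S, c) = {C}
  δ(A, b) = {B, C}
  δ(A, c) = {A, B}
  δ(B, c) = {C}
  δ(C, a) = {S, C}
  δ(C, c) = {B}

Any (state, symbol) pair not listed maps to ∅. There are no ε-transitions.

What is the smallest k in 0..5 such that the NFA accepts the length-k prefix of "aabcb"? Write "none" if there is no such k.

Start in {S}.
Read 'a': {S} → {A}.
Read 'a': {A} → ∅.
The set is empty and remains empty for the remaining 3 symbols.
No reachable set along the way intersects F.

none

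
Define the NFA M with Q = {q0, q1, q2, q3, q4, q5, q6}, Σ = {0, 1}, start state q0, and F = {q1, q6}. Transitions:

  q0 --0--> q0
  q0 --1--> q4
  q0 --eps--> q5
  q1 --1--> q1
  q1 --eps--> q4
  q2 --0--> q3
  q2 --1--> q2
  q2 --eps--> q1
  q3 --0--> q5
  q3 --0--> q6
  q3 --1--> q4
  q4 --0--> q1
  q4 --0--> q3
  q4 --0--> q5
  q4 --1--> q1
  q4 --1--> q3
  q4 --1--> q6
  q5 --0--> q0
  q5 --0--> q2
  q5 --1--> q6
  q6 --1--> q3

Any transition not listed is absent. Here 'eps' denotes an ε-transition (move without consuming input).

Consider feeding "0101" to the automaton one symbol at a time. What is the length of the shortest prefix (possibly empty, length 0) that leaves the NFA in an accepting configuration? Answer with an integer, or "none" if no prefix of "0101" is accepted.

Start: ε-closure({q0}) = {q0, q5}.
Read '0': {q0, q5} → {q0, q1, q2, q4, q5}.
None of the earlier sets intersect F, but {q0, q1, q2, q4, q5} does.

1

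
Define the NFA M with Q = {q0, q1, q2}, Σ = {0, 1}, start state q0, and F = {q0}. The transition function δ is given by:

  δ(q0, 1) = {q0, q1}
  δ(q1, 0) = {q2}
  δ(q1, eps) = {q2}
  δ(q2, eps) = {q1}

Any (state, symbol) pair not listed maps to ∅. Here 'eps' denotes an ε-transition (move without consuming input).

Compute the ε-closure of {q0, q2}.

{q0, q1, q2}

Begin with {q0, q2}.
ε-move q2 → q1; add q1.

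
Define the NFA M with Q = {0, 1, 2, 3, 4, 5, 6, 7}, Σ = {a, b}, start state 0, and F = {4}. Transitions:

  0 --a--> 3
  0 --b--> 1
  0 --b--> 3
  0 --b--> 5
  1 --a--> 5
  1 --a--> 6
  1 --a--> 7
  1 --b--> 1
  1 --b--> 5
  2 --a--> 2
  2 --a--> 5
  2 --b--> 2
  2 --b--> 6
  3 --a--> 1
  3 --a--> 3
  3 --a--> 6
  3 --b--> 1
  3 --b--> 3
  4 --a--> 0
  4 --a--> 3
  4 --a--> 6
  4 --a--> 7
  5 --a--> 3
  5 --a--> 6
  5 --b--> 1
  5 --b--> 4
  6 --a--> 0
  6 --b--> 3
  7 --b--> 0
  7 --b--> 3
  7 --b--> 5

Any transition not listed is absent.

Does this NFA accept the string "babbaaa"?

No

Start in {0}.
Read 'b': {0} → {1, 3, 5}.
Read 'a': {1, 3, 5} → {1, 3, 5, 6, 7}.
Read 'b': {1, 3, 5, 6, 7} → {0, 1, 3, 4, 5}.
Read 'b': {0, 1, 3, 4, 5} → {1, 3, 4, 5}.
Read 'a': {1, 3, 4, 5} → {0, 1, 3, 5, 6, 7}.
Read 'a': {0, 1, 3, 5, 6, 7} → {0, 1, 3, 5, 6, 7}.
Read 'a': {0, 1, 3, 5, 6, 7} → {0, 1, 3, 5, 6, 7}.
The final set {0, 1, 3, 5, 6, 7} contains no accepting state.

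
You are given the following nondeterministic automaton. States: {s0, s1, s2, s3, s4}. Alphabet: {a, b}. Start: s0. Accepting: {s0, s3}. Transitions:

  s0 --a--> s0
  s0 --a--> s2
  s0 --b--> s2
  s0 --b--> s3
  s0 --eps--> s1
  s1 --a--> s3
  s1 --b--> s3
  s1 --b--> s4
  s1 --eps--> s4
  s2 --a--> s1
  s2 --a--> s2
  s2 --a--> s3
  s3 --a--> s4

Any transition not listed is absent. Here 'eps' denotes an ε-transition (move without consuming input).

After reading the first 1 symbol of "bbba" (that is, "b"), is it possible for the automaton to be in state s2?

Start: ε-closure({s0}) = {s0, s1, s4}.
Read 'b': s0→{s2, s3}, s1→{s3, s4}, s4→∅; now {s2, s3, s4}.
State s2 is in {s2, s3, s4}.

Yes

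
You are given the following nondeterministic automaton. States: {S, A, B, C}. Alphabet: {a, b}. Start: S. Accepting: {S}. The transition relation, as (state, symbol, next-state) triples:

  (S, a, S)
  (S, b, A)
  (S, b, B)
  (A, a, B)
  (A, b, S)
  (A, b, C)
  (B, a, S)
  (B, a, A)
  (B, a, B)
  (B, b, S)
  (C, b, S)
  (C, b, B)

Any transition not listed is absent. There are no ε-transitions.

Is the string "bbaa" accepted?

Start in {S}.
Read 'b': {S} → {A, B}.
Read 'b': {A, B} → {S, C}.
Read 'a': {S, C} → {S}.
Read 'a': {S} → {S}.
The final set {S} contains the accepting state S.

Yes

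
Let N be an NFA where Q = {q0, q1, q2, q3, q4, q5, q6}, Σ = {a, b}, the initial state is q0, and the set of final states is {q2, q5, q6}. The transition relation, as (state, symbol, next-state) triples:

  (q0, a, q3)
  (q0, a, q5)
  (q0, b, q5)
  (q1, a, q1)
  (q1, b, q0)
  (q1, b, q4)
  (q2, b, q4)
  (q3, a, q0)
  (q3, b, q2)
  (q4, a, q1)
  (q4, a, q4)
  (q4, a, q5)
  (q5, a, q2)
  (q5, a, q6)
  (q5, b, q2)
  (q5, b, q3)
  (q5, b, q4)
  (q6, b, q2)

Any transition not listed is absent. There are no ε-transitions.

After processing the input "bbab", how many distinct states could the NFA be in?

5

Start in {q0}.
Read 'b': q0→{q5}; now {q5}.
Read 'b': q5→{q2, q3, q4}; now {q2, q3, q4}.
Read 'a': q2→∅, q3→{q0}, q4→{q1, q4, q5}; now {q0, q1, q4, q5}.
Read 'b': q0→{q5}, q1→{q0, q4}, q4→∅, q5→{q2, q3, q4}; now {q0, q2, q3, q4, q5}.
That set has 5 states.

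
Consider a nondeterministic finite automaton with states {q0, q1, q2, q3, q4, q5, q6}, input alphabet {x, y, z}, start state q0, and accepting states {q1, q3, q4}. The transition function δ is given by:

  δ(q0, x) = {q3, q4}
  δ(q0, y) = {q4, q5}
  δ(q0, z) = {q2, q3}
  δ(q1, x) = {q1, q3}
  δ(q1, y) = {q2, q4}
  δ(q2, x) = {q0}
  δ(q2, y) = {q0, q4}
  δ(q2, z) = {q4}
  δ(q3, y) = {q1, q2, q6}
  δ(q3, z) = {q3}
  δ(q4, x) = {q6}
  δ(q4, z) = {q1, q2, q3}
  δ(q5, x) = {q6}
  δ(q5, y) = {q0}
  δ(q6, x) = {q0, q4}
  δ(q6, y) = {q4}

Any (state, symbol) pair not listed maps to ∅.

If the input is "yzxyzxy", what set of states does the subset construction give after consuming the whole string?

Start in {q0}.
Read 'y': {q0} → {q4, q5}.
Read 'z': {q4, q5} → {q1, q2, q3}.
Read 'x': {q1, q2, q3} → {q0, q1, q3}.
Read 'y': {q0, q1, q3} → {q1, q2, q4, q5, q6}.
Read 'z': {q1, q2, q4, q5, q6} → {q1, q2, q3, q4}.
Read 'x': {q1, q2, q3, q4} → {q0, q1, q3, q6}.
Read 'y': {q0, q1, q3, q6} → {q1, q2, q4, q5, q6}.

{q1, q2, q4, q5, q6}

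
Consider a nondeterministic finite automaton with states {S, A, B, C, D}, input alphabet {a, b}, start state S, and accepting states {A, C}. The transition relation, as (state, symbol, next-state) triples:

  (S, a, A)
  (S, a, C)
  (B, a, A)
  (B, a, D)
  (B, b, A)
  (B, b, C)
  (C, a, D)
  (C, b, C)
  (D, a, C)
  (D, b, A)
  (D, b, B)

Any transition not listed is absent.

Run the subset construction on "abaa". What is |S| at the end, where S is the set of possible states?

1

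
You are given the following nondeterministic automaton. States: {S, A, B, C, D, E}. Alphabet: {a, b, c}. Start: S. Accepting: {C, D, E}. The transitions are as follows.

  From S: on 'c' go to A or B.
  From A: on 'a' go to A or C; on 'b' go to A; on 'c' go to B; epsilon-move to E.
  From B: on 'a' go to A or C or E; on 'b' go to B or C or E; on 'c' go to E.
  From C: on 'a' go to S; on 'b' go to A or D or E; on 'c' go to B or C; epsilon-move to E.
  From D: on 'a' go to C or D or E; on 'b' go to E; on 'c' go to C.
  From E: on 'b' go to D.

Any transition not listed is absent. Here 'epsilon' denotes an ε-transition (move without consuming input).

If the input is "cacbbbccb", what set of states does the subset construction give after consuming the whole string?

Start in {S}.
Read 'c': S→{A, B}; union {A, B}; ε-closure = {A, B, E}.
Read 'a': A→{A, C}, B→{A, C, E}, E→∅; now {A, C, E}.
Read 'c': A→{B}, C→{B, C}, E→∅; union {B, C}; ε-closure = {B, C, E}.
Read 'b': B→{B, C, E}, C→{A, D, E}, E→{D}; now {A, B, C, D, E}.
Read 'b': A→{A}, B→{B, C, E}, C→{A, D, E}, D→{E}, E→{D}; now {A, B, C, D, E}.
Read 'b': A→{A}, B→{B, C, E}, C→{A, D, E}, D→{E}, E→{D}; now {A, B, C, D, E}.
Read 'c': A→{B}, B→{E}, C→{B, C}, D→{C}, E→∅; now {B, C, E}.
Read 'c': B→{E}, C→{B, C}, E→∅; now {B, C, E}.
Read 'b': B→{B, C, E}, C→{A, D, E}, E→{D}; now {A, B, C, D, E}.

{A, B, C, D, E}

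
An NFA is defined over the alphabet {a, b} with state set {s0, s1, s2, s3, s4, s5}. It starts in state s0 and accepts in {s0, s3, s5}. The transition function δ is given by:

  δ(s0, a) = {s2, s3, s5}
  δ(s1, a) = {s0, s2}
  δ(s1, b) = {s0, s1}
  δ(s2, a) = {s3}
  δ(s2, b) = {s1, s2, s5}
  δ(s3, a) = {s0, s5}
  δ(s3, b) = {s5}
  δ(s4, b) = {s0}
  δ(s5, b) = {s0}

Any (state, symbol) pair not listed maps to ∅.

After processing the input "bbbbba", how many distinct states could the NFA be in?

Start in {s0}.
Read 'b': {s0} → ∅.
The set is empty and remains empty for the remaining 5 symbols.
That set has 0 states.

0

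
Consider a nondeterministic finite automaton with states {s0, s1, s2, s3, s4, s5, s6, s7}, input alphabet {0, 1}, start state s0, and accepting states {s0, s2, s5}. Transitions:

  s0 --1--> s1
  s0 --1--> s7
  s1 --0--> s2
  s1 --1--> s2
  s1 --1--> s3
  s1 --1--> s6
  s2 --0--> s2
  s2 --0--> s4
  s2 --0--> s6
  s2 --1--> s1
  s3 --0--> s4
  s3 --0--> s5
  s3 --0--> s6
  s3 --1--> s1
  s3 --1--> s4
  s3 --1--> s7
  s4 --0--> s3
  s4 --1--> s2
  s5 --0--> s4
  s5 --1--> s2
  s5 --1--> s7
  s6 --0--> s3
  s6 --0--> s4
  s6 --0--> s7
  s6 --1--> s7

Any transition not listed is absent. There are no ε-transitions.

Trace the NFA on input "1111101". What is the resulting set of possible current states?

{s1, s4, s7}

Start in {s0}.
Read '1': {s0} → {s1, s7}.
Read '1': {s1, s7} → {s2, s3, s6}.
Read '1': {s2, s3, s6} → {s1, s4, s7}.
Read '1': {s1, s4, s7} → {s2, s3, s6}.
Read '1': {s2, s3, s6} → {s1, s4, s7}.
Read '0': {s1, s4, s7} → {s2, s3}.
Read '1': {s2, s3} → {s1, s4, s7}.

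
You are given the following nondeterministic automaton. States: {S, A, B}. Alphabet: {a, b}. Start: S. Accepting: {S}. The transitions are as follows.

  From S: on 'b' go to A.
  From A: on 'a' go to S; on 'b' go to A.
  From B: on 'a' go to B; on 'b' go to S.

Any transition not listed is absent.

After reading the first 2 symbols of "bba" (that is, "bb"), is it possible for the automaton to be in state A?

Yes

Start in {S}.
Read 'b': {S} → {A}.
Read 'b': {A} → {A}.
State A is in {A}.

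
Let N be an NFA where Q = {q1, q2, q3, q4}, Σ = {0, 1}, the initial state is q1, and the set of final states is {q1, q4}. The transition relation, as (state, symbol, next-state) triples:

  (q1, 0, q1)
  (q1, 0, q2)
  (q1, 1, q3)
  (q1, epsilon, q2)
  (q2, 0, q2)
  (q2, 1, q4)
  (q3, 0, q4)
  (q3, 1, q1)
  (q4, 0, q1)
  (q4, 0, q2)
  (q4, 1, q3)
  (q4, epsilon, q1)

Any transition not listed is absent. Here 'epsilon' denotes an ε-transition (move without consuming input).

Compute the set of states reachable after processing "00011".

Start: ε-closure({q1}) = {q1, q2}.
Read '0': {q1, q2} → {q1, q2}.
Read '0': {q1, q2} → {q1, q2}.
Read '0': {q1, q2} → {q1, q2}.
Read '1': {q1, q2} → {q1, q2, q3, q4}.
Read '1': {q1, q2, q3, q4} → {q1, q2, q3, q4}.

{q1, q2, q3, q4}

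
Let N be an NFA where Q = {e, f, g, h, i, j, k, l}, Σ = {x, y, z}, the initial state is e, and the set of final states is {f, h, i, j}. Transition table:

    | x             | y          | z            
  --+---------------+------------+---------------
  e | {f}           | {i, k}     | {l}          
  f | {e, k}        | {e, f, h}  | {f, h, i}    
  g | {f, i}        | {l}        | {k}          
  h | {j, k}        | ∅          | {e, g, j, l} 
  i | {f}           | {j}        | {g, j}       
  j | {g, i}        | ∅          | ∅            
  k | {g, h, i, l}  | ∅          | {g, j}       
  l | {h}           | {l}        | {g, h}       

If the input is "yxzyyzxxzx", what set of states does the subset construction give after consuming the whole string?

Start in {e}.
Read 'y': e→{i, k}; now {i, k}.
Read 'x': i→{f}, k→{g, h, i, l}; now {f, g, h, i, l}.
Read 'z': f→{f, h, i}, g→{k}, h→{e, g, j, l}, i→{g, j}, l→{g, h}; now {e, f, g, h, i, j, k, l}.
Read 'y': e→{i, k}, f→{e, f, h}, g→{l}, h→∅, i→{j}, j→∅, k→∅, l→{l}; now {e, f, h, i, j, k, l}.
Read 'y': e→{i, k}, f→{e, f, h}, h→∅, i→{j}, j→∅, k→∅, l→{l}; now {e, f, h, i, j, k, l}.
Read 'z': e→{l}, f→{f, h, i}, h→{e, g, j, l}, i→{g, j}, j→∅, k→{g, j}, l→{g, h}; now {e, f, g, h, i, j, l}.
Read 'x': e→{f}, f→{e, k}, g→{f, i}, h→{j, k}, i→{f}, j→{g, i}, l→{h}; now {e, f, g, h, i, j, k}.
Read 'x': e→{f}, f→{e, k}, g→{f, i}, h→{j, k}, i→{f}, j→{g, i}, k→{g, h, i, l}; now {e, f, g, h, i, j, k, l}.
Read 'z': e→{l}, f→{f, h, i}, g→{k}, h→{e, g, j, l}, i→{g, j}, j→∅, k→{g, j}, l→{g, h}; now {e, f, g, h, i, j, k, l}.
Read 'x': e→{f}, f→{e, k}, g→{f, i}, h→{j, k}, i→{f}, j→{g, i}, k→{g, h, i, l}, l→{h}; now {e, f, g, h, i, j, k, l}.

{e, f, g, h, i, j, k, l}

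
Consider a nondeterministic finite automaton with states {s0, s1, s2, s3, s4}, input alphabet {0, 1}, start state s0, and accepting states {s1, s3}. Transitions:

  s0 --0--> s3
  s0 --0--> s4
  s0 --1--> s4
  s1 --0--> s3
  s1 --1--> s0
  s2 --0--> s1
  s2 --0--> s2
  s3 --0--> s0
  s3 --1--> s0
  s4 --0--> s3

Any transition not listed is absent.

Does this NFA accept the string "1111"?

No

Start in {s0}.
Read '1': {s0} → {s4}.
Read '1': {s4} → ∅.
The set is empty and remains empty for the remaining 2 symbols.
The final set ∅ contains no accepting state.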